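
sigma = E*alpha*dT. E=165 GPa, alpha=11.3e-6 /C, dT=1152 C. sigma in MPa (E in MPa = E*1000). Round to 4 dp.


sigma = 165*1000 * 11.3e-6 * 1152 = 2147.904 MPa


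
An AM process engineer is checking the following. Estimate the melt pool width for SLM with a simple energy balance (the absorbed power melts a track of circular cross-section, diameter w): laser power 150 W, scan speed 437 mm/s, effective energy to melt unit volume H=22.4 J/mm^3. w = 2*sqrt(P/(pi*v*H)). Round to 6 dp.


w = 2*sqrt(150/(pi*437*22.4)) = 0.139681 mm


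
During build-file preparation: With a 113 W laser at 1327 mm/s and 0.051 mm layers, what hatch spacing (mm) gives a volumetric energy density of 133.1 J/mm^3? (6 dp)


h = 113 / (133.1*1327*0.051) = 0.012545 mm


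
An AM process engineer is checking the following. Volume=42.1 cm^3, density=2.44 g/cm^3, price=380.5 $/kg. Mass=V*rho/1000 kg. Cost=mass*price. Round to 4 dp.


Mass = 42.1*2.44/1000 = 0.102724 kg
Cost = 0.102724 * 380.5 = 39.0865 $


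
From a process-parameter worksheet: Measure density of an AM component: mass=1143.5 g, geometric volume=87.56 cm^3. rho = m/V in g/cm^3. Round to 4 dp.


rho = 1143.5 / 87.56 = 13.0596 g/cm^3


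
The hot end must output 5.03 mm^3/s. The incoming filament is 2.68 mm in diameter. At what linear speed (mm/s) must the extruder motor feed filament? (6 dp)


A = pi*(2.68/2)^2 = 5.641044
v = 5.03 / 5.641044 = 0.891679 mm/s


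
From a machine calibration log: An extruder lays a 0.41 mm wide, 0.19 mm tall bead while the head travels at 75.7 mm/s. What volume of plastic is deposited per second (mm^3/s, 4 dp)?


Rate = 0.41 * 0.19 * 75.7 = 5.897 mm^3/s


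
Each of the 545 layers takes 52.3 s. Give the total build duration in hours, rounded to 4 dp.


t = 545 * 52.3 / 3600 = 7.9176 hrs


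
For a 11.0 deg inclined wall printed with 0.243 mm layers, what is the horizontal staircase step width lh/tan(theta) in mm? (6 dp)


step = 0.243 / tan(11.0) = 1.250127 mm


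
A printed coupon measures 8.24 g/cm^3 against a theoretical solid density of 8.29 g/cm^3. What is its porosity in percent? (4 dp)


Porosity = (1-8.24/8.29)*100 = 0.6031 %


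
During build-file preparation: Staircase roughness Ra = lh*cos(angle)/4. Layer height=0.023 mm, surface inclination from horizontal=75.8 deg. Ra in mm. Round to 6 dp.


Ra = 0.023 * cos(75.8) / 4 = 0.001411 mm


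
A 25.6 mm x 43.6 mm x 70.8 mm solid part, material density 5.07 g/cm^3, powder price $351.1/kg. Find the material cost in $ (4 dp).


V = 25.6 * 43.6 * 70.8 = 79024.128 mm^3 = 79.024128 cm^3
Mass = 79.024128 * 5.07 / 1000 = 0.40065233 kg
Cost = 0.40065233 * 351.1 = 140.669 $


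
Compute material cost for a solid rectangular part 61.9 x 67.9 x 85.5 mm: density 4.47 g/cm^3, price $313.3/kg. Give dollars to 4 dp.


V = 61.9 * 67.9 * 85.5 = 359357.355 mm^3 = 359.357355 cm^3
Mass = 359.357355 * 4.47 / 1000 = 1.60632738 kg
Cost = 1.60632738 * 313.3 = 503.2624 $


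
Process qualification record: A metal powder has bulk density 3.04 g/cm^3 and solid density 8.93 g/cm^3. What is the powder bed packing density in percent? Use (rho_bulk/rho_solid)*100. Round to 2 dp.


Packing = (3.04/8.93)*100 = 34.04 %


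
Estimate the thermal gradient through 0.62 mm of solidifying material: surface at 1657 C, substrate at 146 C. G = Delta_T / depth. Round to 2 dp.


G = (1657-146)/0.62 = 2437.1 C/mm


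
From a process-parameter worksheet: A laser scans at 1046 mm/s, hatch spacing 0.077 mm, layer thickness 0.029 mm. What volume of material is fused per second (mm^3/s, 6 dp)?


Rate = 1046 * 0.077 * 0.029 = 2.335718 mm^3/s


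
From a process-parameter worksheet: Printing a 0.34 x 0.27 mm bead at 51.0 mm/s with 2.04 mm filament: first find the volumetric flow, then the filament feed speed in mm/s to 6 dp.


Q = 0.34 * 0.27 * 51.0 = 4.6818 mm^3/s
A_fil = pi*(2.04/2)^2 = 3.268513 mm^2
v_feed = 4.6818 / 3.268513 = 1.432394 mm/s


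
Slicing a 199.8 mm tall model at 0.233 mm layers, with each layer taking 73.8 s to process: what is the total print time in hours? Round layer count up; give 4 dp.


Layers = ceil(199.8/0.233) = 858
t = 858 * 73.8 / 3600 = 17.589 hrs


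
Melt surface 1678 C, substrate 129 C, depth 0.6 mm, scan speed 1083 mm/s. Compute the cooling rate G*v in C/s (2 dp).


G = (1678-129)/0.6 = 2581.66666667 C/mm
CR = 2581.66666667 * 1083 = 2795945.0 C/s


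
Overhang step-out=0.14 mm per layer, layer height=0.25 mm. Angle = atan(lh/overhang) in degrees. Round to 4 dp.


angle = atan(0.25/0.14) = 60.7512 degrees


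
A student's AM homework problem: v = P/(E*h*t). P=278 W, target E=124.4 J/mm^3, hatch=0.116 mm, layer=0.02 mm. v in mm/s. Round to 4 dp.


v = 278 / (124.4*0.116*0.02) = 963.2443 mm/s


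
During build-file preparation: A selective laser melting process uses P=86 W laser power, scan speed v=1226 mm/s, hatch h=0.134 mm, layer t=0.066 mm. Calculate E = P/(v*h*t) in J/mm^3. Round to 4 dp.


E = 86 / (1226*0.134*0.066) = 7.9316 J/mm^3


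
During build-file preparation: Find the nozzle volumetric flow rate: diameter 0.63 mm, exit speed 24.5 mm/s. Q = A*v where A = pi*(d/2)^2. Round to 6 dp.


A = pi*(0.63/2)^2 = 0.31172453 mm^2
Q = 0.31172453 * 24.5 = 7.637251 mm^3/s


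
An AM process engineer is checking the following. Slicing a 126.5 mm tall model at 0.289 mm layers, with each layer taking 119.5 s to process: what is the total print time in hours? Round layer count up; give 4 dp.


Layers = ceil(126.5/0.289) = 438
t = 438 * 119.5 / 3600 = 14.5392 hrs


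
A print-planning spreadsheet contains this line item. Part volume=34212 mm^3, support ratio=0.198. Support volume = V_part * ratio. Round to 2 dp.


V_support = 34212 * 0.198 = 6773.98 mm^3


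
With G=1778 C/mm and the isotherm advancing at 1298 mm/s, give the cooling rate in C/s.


CR = 1778 * 1298 = 2307844 C/s


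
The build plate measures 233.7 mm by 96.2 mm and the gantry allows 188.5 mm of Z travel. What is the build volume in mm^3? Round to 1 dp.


V = 233.7 * 96.2 * 188.5 = 4237845.7 mm^3


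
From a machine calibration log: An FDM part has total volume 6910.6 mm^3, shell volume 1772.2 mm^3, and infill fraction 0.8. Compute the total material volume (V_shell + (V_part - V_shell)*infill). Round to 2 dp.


V_infill = (6910.6 - 1772.2) * 0.8 = 4110.72
V_total = 1772.2 + 4110.72 = 5882.92 mm^3


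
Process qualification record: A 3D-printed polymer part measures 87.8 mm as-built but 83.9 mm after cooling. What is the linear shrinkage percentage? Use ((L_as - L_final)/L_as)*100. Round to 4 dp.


Shrinkage = ((87.8-83.9)/87.8)*100 = 4.4419 %


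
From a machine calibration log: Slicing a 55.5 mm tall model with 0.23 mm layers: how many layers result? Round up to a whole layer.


Layers = ceil(55.5/0.23) = 242


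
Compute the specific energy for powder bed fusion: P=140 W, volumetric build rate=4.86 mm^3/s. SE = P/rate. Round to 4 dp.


SE = 140 / 4.86 = 28.8066 J/mm^3


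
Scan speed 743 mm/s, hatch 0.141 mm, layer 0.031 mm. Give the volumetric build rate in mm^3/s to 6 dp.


Rate = 743 * 0.141 * 0.031 = 3.247653 mm^3/s


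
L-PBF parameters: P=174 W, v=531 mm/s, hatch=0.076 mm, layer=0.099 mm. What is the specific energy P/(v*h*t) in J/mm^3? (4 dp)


Build rate = 531 * 0.076 * 0.099 = 3.995244 mm^3/s
SE = 174 / 3.995244 = 43.5518 J/mm^3


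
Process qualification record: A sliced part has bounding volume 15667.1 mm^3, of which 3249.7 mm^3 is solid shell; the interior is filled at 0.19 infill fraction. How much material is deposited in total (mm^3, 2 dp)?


V_infill = (15667.1 - 3249.7) * 0.19 = 2359.31
V_total = 3249.7 + 2359.31 = 5609.01 mm^3


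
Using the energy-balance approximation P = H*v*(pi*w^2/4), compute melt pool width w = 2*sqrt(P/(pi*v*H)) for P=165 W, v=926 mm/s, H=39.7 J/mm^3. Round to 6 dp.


w = 2*sqrt(165/(pi*926*39.7)) = 0.075596 mm


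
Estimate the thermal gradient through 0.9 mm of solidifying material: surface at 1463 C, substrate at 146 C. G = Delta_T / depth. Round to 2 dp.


G = (1463-146)/0.9 = 1463.33 C/mm


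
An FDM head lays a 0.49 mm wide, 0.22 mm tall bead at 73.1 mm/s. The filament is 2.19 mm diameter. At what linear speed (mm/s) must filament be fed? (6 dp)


Q = 0.49 * 0.22 * 73.1 = 7.88018 mm^3/s
A_fil = pi*(2.19/2)^2 = 3.76684813 mm^2
v_feed = 7.88018 / 3.76684813 = 2.091982 mm/s


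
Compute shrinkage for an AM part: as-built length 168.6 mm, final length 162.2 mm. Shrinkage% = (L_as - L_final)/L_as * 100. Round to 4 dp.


Shrinkage = ((168.6-162.2)/168.6)*100 = 3.796 %


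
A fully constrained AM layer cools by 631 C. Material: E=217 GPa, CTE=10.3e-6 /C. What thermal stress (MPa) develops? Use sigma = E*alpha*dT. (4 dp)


sigma = 217*1000 * 10.3e-6 * 631 = 1410.3481 MPa


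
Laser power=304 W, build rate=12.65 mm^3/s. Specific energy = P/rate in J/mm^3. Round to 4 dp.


SE = 304 / 12.65 = 24.0316 J/mm^3


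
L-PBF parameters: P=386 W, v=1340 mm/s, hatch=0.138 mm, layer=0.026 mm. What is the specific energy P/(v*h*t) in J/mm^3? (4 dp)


Build rate = 1340 * 0.138 * 0.026 = 4.80792 mm^3/s
SE = 386 / 4.80792 = 80.2842 J/mm^3


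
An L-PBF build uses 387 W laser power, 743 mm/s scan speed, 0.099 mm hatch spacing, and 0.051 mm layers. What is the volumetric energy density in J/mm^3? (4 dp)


E = 387 / (743*0.099*0.051) = 103.1613 J/mm^3


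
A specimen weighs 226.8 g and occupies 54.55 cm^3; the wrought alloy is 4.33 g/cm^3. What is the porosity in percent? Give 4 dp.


rho_part = 226.8 / 54.55 = 4.15765353 g/cm^3
Porosity = (1 - 4.15765353/4.33)*100 = 3.9803 %


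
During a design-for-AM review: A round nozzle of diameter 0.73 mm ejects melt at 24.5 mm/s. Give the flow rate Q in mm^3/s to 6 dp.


A = pi*(0.73/2)^2 = 0.41853868 mm^2
Q = 0.41853868 * 24.5 = 10.254198 mm^3/s


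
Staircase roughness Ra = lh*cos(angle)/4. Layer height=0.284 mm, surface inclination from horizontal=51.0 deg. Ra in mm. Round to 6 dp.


Ra = 0.284 * cos(51.0) / 4 = 0.044682 mm


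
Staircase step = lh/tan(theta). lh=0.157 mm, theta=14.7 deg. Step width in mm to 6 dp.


step = 0.157 / tan(14.7) = 0.598448 mm


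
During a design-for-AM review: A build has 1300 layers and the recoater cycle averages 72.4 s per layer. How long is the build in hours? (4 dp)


t = 1300 * 72.4 / 3600 = 26.1444 hrs


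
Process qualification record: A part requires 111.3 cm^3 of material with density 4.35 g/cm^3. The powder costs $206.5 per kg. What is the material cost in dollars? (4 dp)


Mass = 111.3*4.35/1000 = 0.484155 kg
Cost = 0.484155 * 206.5 = 99.978 $


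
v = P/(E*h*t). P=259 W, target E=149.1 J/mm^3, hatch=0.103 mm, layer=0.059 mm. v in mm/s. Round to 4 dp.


v = 259 / (149.1*0.103*0.059) = 285.8465 mm/s


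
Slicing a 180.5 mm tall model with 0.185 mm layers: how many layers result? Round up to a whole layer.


Layers = ceil(180.5/0.185) = 976


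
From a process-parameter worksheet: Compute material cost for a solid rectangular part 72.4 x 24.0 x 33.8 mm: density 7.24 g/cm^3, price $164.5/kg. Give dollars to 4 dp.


V = 72.4 * 24.0 * 33.8 = 58730.88 mm^3 = 58.73088 cm^3
Mass = 58.73088 * 7.24 / 1000 = 0.42521157 kg
Cost = 0.42521157 * 164.5 = 69.9473 $


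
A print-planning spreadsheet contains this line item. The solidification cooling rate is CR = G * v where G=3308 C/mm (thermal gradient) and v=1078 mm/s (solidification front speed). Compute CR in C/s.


CR = 3308 * 1078 = 3566024 C/s


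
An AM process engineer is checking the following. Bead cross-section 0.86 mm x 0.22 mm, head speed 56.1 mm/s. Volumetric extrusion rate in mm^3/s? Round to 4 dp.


Rate = 0.86 * 0.22 * 56.1 = 10.6141 mm^3/s


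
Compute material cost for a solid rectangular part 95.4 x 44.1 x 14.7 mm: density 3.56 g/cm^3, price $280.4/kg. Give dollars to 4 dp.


V = 95.4 * 44.1 * 14.7 = 61844.958 mm^3 = 61.844958 cm^3
Mass = 61.844958 * 3.56 / 1000 = 0.22016805 kg
Cost = 0.22016805 * 280.4 = 61.7351 $


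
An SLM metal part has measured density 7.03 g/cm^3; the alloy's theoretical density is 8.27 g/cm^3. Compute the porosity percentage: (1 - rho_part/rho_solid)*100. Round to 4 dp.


Porosity = (1-7.03/8.27)*100 = 14.994 %


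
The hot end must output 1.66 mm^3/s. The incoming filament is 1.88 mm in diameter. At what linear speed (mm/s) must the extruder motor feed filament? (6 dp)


A = pi*(1.88/2)^2 = 2.775911
v = 1.66 / 2.775911 = 0.598002 mm/s


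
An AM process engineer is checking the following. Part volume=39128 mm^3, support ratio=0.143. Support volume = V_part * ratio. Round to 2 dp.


V_support = 39128 * 0.143 = 5595.3 mm^3


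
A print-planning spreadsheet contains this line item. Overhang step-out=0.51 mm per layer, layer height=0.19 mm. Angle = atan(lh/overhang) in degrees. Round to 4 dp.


angle = atan(0.19/0.51) = 20.4328 degrees


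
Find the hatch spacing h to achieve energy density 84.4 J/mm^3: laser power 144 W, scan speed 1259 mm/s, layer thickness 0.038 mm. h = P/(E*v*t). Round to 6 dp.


h = 144 / (84.4*1259*0.038) = 0.035662 mm


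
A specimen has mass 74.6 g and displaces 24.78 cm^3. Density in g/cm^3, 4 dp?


rho = 74.6 / 24.78 = 3.0105 g/cm^3


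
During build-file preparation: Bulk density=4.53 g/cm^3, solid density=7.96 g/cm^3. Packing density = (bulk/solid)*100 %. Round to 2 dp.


Packing = (4.53/7.96)*100 = 56.91 %


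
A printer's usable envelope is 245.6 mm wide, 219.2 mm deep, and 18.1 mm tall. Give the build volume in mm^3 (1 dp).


V = 245.6 * 219.2 * 18.1 = 974422.9 mm^3


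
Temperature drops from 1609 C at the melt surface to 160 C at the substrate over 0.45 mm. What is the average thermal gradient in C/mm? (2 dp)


G = (1609-160)/0.45 = 3220.0 C/mm


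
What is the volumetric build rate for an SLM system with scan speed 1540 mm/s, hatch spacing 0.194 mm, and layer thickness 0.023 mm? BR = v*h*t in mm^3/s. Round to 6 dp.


Rate = 1540 * 0.194 * 0.023 = 6.87148 mm^3/s


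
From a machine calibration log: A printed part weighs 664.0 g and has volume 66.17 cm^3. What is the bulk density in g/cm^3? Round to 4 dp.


rho = 664.0 / 66.17 = 10.0348 g/cm^3


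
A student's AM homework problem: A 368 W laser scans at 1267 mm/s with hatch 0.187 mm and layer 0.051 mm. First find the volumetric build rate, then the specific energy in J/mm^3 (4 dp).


Build rate = 1267 * 0.187 * 0.051 = 12.083379 mm^3/s
SE = 368 / 12.083379 = 30.4551 J/mm^3


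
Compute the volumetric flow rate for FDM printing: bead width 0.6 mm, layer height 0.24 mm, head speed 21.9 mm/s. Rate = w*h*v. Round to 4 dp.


Rate = 0.6 * 0.24 * 21.9 = 3.1536 mm^3/s


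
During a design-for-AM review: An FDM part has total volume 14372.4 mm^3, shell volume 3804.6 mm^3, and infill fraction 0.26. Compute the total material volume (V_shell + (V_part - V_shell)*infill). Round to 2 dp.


V_infill = (14372.4 - 3804.6) * 0.26 = 2747.63
V_total = 3804.6 + 2747.63 = 6552.23 mm^3


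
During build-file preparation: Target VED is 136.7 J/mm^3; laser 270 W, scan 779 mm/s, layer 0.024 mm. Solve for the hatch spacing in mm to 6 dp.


h = 270 / (136.7*779*0.024) = 0.105644 mm


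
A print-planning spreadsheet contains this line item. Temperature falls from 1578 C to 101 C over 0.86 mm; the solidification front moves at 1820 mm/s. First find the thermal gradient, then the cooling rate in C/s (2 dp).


G = (1578-101)/0.86 = 1717.44186047 C/mm
CR = 1717.44186047 * 1820 = 3125744.19 C/s


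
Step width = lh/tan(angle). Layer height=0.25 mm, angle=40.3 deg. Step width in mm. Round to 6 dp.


step = 0.25 / tan(40.3) = 0.29479 mm


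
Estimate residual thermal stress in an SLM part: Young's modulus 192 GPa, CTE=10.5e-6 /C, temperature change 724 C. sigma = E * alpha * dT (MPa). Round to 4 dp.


sigma = 192*1000 * 10.5e-6 * 724 = 1459.584 MPa


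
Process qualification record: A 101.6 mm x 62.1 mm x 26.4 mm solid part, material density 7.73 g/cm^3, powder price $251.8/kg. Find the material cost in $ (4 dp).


V = 101.6 * 62.1 * 26.4 = 166567.104 mm^3 = 166.567104 cm^3
Mass = 166.567104 * 7.73 / 1000 = 1.28756371 kg
Cost = 1.28756371 * 251.8 = 324.2085 $


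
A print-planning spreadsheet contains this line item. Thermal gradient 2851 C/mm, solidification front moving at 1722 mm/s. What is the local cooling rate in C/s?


CR = 2851 * 1722 = 4909422 C/s


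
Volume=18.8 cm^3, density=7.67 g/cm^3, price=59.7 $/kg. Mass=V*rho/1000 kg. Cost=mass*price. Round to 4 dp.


Mass = 18.8*7.67/1000 = 0.144196 kg
Cost = 0.144196 * 59.7 = 8.6085 $


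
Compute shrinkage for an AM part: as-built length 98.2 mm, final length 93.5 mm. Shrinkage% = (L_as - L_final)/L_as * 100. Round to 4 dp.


Shrinkage = ((98.2-93.5)/98.2)*100 = 4.7862 %


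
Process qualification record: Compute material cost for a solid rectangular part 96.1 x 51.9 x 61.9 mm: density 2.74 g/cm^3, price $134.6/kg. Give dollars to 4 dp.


V = 96.1 * 51.9 * 61.9 = 308731.821 mm^3 = 308.731821 cm^3
Mass = 308.731821 * 2.74 / 1000 = 0.84592519 kg
Cost = 0.84592519 * 134.6 = 113.8615 $


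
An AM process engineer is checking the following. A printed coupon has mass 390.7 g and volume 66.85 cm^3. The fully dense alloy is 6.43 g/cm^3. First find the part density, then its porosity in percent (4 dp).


rho_part = 390.7 / 66.85 = 5.84442782 g/cm^3
Porosity = (1 - 5.84442782/6.43)*100 = 9.1069 %


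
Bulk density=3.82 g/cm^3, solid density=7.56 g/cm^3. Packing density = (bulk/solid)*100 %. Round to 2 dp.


Packing = (3.82/7.56)*100 = 50.53 %


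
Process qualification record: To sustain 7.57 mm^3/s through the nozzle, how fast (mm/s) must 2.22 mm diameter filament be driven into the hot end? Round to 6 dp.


A = pi*(2.22/2)^2 = 3.870756
v = 7.57 / 3.870756 = 1.95569 mm/s


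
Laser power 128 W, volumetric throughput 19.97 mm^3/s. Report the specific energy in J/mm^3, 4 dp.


SE = 128 / 19.97 = 6.4096 J/mm^3


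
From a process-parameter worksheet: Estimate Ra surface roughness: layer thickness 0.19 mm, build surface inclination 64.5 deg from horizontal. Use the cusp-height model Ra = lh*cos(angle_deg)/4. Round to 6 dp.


Ra = 0.19 * cos(64.5) / 4 = 0.020449 mm


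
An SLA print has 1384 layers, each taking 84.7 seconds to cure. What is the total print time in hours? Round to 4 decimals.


t = 1384 * 84.7 / 3600 = 32.5624 hrs


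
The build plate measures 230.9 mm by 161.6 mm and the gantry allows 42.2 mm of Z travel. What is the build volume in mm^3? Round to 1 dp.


V = 230.9 * 161.6 * 42.2 = 1574627.2 mm^3


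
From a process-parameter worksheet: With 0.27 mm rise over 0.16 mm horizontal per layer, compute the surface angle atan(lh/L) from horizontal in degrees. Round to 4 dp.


angle = atan(0.27/0.16) = 59.3493 degrees


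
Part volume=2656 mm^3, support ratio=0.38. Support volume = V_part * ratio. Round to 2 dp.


V_support = 2656 * 0.38 = 1009.28 mm^3


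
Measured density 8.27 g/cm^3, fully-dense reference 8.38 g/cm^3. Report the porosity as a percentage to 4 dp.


Porosity = (1-8.27/8.38)*100 = 1.3126 %


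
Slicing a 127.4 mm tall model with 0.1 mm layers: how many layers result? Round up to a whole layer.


Layers = ceil(127.4/0.1) = 1274


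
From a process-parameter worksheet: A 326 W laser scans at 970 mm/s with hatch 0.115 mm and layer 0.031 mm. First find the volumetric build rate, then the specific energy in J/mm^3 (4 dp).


Build rate = 970 * 0.115 * 0.031 = 3.45805 mm^3/s
SE = 326 / 3.45805 = 94.2728 J/mm^3


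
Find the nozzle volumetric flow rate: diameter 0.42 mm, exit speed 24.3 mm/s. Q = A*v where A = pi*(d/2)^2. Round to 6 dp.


A = pi*(0.42/2)^2 = 0.13854424 mm^2
Q = 0.13854424 * 24.3 = 3.366625 mm^3/s


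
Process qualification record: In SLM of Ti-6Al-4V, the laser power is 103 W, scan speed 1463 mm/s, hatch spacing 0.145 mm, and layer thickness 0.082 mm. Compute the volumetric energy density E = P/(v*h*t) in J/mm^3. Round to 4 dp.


E = 103 / (1463*0.145*0.082) = 5.9212 J/mm^3


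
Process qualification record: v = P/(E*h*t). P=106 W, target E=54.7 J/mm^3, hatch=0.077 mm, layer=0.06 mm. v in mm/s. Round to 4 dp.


v = 106 / (54.7*0.077*0.06) = 419.4465 mm/s


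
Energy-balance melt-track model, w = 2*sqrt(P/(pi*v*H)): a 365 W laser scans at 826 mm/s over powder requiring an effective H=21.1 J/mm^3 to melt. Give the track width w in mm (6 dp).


w = 2*sqrt(365/(pi*826*21.1)) = 0.163294 mm


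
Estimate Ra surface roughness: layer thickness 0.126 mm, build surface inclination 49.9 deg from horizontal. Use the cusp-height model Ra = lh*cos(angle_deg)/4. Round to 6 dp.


Ra = 0.126 * cos(49.9) / 4 = 0.02029 mm


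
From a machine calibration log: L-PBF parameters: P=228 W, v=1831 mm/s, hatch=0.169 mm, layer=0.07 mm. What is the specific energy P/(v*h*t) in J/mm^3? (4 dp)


Build rate = 1831 * 0.169 * 0.07 = 21.66073 mm^3/s
SE = 228 / 21.66073 = 10.526 J/mm^3


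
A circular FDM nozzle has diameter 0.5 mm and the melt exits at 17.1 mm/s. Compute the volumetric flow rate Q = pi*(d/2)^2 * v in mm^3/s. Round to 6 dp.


A = pi*(0.5/2)^2 = 0.19634954 mm^2
Q = 0.19634954 * 17.1 = 3.357577 mm^3/s


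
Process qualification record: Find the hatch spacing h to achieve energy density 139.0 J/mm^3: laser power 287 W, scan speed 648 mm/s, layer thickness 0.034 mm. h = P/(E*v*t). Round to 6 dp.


h = 287 / (139.0*648*0.034) = 0.093716 mm


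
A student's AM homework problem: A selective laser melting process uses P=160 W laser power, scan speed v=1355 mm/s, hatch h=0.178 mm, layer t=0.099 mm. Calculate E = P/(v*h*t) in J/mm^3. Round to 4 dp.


E = 160 / (1355*0.178*0.099) = 6.7008 J/mm^3


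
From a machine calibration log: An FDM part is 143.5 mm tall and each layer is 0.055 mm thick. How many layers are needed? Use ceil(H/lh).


Layers = ceil(143.5/0.055) = 2610


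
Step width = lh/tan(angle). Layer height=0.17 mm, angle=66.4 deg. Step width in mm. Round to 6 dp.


step = 0.17 / tan(66.4) = 0.074271 mm


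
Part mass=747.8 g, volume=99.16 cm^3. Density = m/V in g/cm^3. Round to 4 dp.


rho = 747.8 / 99.16 = 7.5413 g/cm^3


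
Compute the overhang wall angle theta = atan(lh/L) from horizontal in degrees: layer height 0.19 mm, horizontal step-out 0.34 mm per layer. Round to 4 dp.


angle = atan(0.19/0.34) = 29.1975 degrees


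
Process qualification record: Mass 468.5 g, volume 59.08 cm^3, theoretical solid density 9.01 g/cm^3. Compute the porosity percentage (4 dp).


rho_part = 468.5 / 59.08 = 7.92992552 g/cm^3
Porosity = (1 - 7.92992552/9.01)*100 = 11.9875 %


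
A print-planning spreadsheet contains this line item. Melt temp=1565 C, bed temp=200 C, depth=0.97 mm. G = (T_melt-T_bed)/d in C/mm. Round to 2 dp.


G = (1565-200)/0.97 = 1407.22 C/mm


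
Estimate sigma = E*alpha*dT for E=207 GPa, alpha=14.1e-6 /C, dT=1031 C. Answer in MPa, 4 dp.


sigma = 207*1000 * 14.1e-6 * 1031 = 3009.1797 MPa


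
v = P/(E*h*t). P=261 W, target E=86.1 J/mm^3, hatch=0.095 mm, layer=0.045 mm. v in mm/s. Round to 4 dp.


v = 261 / (86.1*0.095*0.045) = 709.0898 mm/s


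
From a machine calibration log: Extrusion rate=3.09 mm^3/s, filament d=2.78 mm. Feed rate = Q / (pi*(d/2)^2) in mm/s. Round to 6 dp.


A = pi*(2.78/2)^2 = 6.069871
v = 3.09 / 6.069871 = 0.509072 mm/s


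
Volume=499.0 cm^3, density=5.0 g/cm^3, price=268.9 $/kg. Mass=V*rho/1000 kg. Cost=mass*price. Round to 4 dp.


Mass = 499.0*5.0/1000 = 2.495 kg
Cost = 2.495 * 268.9 = 670.9055 $


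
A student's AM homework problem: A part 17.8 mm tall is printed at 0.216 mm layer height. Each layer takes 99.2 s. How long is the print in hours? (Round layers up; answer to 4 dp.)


Layers = ceil(17.8/0.216) = 83
t = 83 * 99.2 / 3600 = 2.2871 hrs


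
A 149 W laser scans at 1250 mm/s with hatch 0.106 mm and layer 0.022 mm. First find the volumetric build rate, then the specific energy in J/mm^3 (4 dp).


Build rate = 1250 * 0.106 * 0.022 = 2.915 mm^3/s
SE = 149 / 2.915 = 51.1149 J/mm^3


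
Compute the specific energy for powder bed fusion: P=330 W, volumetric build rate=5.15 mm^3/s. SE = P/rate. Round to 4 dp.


SE = 330 / 5.15 = 64.0777 J/mm^3


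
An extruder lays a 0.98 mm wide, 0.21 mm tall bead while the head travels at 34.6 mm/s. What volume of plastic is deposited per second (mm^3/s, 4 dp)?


Rate = 0.98 * 0.21 * 34.6 = 7.1207 mm^3/s


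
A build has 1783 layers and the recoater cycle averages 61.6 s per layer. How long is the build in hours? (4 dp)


t = 1783 * 61.6 / 3600 = 30.5091 hrs


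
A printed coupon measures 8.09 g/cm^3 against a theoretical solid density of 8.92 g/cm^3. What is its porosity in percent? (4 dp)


Porosity = (1-8.09/8.92)*100 = 9.3049 %


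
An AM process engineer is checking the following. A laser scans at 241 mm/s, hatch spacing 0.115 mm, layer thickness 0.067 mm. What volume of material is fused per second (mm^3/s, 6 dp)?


Rate = 241 * 0.115 * 0.067 = 1.856905 mm^3/s


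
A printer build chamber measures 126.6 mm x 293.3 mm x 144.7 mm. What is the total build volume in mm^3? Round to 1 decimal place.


V = 126.6 * 293.3 * 144.7 = 5372968.6 mm^3


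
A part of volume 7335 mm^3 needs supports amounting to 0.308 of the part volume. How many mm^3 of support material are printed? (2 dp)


V_support = 7335 * 0.308 = 2259.18 mm^3


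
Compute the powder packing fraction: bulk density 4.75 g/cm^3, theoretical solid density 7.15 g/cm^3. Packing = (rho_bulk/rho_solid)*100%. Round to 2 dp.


Packing = (4.75/7.15)*100 = 66.43 %


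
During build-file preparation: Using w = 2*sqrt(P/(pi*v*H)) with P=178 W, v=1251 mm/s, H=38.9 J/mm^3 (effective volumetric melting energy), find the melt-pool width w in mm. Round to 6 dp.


w = 2*sqrt(178/(pi*1251*38.9)) = 0.068244 mm


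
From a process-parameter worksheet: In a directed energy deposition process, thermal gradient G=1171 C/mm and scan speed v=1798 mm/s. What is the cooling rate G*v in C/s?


CR = 1171 * 1798 = 2105458 C/s


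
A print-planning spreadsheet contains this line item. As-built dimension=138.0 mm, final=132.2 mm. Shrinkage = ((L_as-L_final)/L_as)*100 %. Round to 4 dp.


Shrinkage = ((138.0-132.2)/138.0)*100 = 4.2029 %


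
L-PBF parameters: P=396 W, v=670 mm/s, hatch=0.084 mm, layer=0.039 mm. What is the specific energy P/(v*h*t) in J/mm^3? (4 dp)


Build rate = 670 * 0.084 * 0.039 = 2.19492 mm^3/s
SE = 396 / 2.19492 = 180.4166 J/mm^3


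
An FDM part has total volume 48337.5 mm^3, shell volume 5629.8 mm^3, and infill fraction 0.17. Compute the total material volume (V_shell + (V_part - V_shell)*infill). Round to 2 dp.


V_infill = (48337.5 - 5629.8) * 0.17 = 7260.31
V_total = 5629.8 + 7260.31 = 12890.11 mm^3


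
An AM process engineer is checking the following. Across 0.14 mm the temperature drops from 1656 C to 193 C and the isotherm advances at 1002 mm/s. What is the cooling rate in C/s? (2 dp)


G = (1656-193)/0.14 = 10450.0 C/mm
CR = 10450.0 * 1002 = 10470900.0 C/s


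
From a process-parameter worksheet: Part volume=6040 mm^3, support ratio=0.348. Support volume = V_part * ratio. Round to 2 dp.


V_support = 6040 * 0.348 = 2101.92 mm^3


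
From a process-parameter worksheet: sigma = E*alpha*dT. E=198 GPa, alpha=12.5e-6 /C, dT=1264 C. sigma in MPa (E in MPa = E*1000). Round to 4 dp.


sigma = 198*1000 * 12.5e-6 * 1264 = 3128.4 MPa


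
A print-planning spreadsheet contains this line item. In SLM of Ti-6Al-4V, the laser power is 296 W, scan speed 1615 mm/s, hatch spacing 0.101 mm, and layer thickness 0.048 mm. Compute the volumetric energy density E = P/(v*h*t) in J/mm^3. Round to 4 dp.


E = 296 / (1615*0.101*0.048) = 37.8056 J/mm^3


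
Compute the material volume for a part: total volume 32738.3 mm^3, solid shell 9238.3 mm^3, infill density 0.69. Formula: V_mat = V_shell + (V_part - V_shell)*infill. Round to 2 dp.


V_infill = (32738.3 - 9238.3) * 0.69 = 16215.0
V_total = 9238.3 + 16215.0 = 25453.3 mm^3


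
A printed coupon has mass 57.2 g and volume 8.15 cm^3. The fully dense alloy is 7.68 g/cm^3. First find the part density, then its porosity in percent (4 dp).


rho_part = 57.2 / 8.15 = 7.01840491 g/cm^3
Porosity = (1 - 7.01840491/7.68)*100 = 8.6145 %


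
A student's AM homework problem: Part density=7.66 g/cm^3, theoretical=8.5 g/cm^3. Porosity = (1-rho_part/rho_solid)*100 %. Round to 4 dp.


Porosity = (1-7.66/8.5)*100 = 9.8824 %


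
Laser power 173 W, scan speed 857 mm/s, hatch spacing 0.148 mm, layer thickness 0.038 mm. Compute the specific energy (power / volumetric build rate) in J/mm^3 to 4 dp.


Build rate = 857 * 0.148 * 0.038 = 4.819768 mm^3/s
SE = 173 / 4.819768 = 35.8938 J/mm^3


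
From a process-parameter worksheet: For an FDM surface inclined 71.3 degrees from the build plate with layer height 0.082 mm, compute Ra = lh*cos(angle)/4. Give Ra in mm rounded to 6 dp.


Ra = 0.082 * cos(71.3) / 4 = 0.006573 mm


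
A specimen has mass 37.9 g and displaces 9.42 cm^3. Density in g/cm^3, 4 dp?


rho = 37.9 / 9.42 = 4.0234 g/cm^3


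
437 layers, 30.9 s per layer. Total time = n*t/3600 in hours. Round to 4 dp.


t = 437 * 30.9 / 3600 = 3.7509 hrs


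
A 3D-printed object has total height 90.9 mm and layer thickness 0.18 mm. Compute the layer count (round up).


Layers = ceil(90.9/0.18) = 505


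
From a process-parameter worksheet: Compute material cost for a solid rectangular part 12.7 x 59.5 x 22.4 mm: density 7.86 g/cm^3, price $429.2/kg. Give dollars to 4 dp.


V = 12.7 * 59.5 * 22.4 = 16926.56 mm^3 = 16.92656 cm^3
Mass = 16.92656 * 7.86 / 1000 = 0.13304276 kg
Cost = 0.13304276 * 429.2 = 57.102 $


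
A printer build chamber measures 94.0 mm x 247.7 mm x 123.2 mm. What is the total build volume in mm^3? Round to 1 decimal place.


V = 94.0 * 247.7 * 123.2 = 2868564.2 mm^3


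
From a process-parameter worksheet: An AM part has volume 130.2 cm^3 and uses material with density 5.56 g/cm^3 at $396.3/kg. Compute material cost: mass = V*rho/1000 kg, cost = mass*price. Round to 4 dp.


Mass = 130.2*5.56/1000 = 0.723912 kg
Cost = 0.723912 * 396.3 = 286.8863 $


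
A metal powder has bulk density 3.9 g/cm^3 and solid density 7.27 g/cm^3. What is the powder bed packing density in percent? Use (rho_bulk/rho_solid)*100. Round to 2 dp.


Packing = (3.9/7.27)*100 = 53.65 %


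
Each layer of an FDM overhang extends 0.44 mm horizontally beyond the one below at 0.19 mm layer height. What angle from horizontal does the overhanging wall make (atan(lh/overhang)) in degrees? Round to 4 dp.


angle = atan(0.19/0.44) = 23.3556 degrees


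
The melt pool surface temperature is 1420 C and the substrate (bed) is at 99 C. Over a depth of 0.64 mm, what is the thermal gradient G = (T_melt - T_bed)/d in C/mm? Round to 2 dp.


G = (1420-99)/0.64 = 2064.06 C/mm


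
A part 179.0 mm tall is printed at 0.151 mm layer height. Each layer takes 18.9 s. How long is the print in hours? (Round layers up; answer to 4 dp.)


Layers = ceil(179.0/0.151) = 1186
t = 1186 * 18.9 / 3600 = 6.2265 hrs


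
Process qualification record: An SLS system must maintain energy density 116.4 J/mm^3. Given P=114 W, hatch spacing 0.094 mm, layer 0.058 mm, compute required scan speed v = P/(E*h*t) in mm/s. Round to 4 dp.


v = 114 / (116.4*0.094*0.058) = 179.6371 mm/s


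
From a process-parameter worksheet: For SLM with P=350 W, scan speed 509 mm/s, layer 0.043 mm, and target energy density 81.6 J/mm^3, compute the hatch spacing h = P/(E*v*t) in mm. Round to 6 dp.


h = 350 / (81.6*509*0.043) = 0.195971 mm


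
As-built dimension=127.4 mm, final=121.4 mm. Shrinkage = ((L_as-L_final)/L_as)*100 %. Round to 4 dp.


Shrinkage = ((127.4-121.4)/127.4)*100 = 4.7096 %


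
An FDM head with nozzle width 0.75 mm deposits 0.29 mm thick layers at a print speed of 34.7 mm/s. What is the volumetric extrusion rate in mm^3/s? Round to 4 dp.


Rate = 0.75 * 0.29 * 34.7 = 7.5473 mm^3/s


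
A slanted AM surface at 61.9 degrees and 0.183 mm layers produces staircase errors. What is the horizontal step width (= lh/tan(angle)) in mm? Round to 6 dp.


step = 0.183 / tan(61.9) = 0.097713 mm


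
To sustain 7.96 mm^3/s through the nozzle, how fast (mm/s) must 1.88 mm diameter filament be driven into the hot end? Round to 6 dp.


A = pi*(1.88/2)^2 = 2.775911
v = 7.96 / 2.775911 = 2.867527 mm/s


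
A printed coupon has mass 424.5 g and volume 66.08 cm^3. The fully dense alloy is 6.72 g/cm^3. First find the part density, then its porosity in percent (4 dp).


rho_part = 424.5 / 66.08 = 6.42403148 g/cm^3
Porosity = (1 - 6.42403148/6.72)*100 = 4.4043 %


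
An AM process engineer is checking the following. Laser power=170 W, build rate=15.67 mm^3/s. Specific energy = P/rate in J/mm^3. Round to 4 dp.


SE = 170 / 15.67 = 10.8488 J/mm^3


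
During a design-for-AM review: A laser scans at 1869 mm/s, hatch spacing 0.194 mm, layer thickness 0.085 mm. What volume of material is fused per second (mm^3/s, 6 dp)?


Rate = 1869 * 0.194 * 0.085 = 30.81981 mm^3/s


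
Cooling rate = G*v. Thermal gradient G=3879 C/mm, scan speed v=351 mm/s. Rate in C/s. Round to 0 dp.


CR = 3879 * 351 = 1361529 C/s


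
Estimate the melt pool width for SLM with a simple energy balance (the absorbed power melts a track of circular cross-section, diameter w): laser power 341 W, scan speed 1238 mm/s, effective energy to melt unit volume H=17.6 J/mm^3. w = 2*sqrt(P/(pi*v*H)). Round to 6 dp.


w = 2*sqrt(341/(pi*1238*17.6)) = 0.141161 mm


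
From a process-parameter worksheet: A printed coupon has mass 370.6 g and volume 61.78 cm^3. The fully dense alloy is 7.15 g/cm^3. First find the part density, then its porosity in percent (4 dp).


rho_part = 370.6 / 61.78 = 5.99870508 g/cm^3
Porosity = (1 - 5.99870508/7.15)*100 = 16.102 %


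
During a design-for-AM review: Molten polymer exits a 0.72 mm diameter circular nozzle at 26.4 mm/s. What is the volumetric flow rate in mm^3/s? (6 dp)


A = pi*(0.72/2)^2 = 0.40715041 mm^2
Q = 0.40715041 * 26.4 = 10.748771 mm^3/s


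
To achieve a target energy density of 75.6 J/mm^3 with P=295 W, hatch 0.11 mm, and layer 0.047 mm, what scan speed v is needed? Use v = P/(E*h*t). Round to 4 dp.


v = 295 / (75.6*0.11*0.047) = 754.7614 mm/s


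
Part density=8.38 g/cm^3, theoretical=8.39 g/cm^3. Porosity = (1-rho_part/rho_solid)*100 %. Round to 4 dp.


Porosity = (1-8.38/8.39)*100 = 0.1192 %


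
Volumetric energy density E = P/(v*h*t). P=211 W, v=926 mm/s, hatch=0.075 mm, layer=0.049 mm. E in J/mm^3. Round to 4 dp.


E = 211 / (926*0.075*0.049) = 62.0032 J/mm^3


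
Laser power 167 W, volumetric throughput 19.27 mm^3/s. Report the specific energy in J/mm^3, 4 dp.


SE = 167 / 19.27 = 8.6663 J/mm^3


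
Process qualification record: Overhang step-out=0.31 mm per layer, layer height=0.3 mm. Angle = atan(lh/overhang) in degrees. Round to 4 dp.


angle = atan(0.3/0.31) = 44.0608 degrees


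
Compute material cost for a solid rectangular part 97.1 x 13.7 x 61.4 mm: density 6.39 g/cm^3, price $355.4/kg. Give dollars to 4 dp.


V = 97.1 * 13.7 * 61.4 = 81678.578 mm^3 = 81.678578 cm^3
Mass = 81.678578 * 6.39 / 1000 = 0.52192611 kg
Cost = 0.52192611 * 355.4 = 185.4925 $


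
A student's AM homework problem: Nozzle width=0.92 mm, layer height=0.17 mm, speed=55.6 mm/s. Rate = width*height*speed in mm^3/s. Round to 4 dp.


Rate = 0.92 * 0.17 * 55.6 = 8.6958 mm^3/s


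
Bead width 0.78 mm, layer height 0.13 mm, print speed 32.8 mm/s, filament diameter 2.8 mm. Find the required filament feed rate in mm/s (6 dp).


Q = 0.78 * 0.13 * 32.8 = 3.32592 mm^3/s
A_fil = pi*(2.8/2)^2 = 6.1575216 mm^2
v_feed = 3.32592 / 6.1575216 = 0.540139 mm/s


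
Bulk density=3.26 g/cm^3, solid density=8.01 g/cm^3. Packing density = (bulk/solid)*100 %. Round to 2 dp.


Packing = (3.26/8.01)*100 = 40.7 %


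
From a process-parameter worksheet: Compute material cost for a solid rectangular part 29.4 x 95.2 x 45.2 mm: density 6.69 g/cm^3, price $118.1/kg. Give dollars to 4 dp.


V = 29.4 * 95.2 * 45.2 = 126509.376 mm^3 = 126.509376 cm^3
Mass = 126.509376 * 6.69 / 1000 = 0.84634773 kg
Cost = 0.84634773 * 118.1 = 99.9537 $


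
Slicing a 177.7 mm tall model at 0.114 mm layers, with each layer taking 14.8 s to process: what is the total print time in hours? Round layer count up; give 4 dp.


Layers = ceil(177.7/0.114) = 1559
t = 1559 * 14.8 / 3600 = 6.4092 hrs


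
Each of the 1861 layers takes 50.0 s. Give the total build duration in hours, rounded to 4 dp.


t = 1861 * 50.0 / 3600 = 25.8472 hrs


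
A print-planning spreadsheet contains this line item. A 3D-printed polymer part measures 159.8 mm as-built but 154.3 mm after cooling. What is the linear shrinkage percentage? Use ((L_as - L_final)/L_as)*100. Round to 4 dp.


Shrinkage = ((159.8-154.3)/159.8)*100 = 3.4418 %


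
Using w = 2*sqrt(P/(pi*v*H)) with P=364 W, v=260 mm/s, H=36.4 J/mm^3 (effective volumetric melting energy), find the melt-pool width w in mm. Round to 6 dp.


w = 2*sqrt(364/(pi*260*36.4)) = 0.221293 mm


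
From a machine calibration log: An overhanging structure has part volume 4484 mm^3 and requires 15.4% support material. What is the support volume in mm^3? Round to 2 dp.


V_support = 4484 * 0.154 = 690.54 mm^3


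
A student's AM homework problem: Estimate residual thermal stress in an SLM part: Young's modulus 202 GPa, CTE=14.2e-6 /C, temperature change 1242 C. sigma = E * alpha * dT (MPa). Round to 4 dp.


sigma = 202*1000 * 14.2e-6 * 1242 = 3562.5528 MPa


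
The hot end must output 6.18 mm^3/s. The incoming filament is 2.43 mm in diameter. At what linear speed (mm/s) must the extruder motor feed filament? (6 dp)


A = pi*(2.43/2)^2 = 4.637698
v = 6.18 / 4.637698 = 1.332558 mm/s


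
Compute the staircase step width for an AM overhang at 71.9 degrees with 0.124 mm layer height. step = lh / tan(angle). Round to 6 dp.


step = 0.124 / tan(71.9) = 0.040529 mm


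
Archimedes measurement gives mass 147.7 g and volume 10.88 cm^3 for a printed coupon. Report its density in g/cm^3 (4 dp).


rho = 147.7 / 10.88 = 13.5754 g/cm^3


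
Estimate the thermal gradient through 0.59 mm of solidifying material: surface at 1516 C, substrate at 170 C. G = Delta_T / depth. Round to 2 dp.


G = (1516-170)/0.59 = 2281.36 C/mm


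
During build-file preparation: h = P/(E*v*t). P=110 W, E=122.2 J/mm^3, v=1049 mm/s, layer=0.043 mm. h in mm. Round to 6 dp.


h = 110 / (122.2*1049*0.043) = 0.019956 mm


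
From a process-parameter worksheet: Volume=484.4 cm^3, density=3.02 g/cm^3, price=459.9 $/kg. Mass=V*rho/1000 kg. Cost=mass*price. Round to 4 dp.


Mass = 484.4*3.02/1000 = 1.462888 kg
Cost = 1.462888 * 459.9 = 672.7822 $


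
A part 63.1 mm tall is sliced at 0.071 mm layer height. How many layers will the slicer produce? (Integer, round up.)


Layers = ceil(63.1/0.071) = 889


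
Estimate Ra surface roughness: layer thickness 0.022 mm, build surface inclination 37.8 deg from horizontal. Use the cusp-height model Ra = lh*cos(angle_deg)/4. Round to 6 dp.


Ra = 0.022 * cos(37.8) / 4 = 0.004346 mm


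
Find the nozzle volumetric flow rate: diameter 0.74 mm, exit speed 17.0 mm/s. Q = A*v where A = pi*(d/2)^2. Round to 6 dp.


A = pi*(0.74/2)^2 = 0.43008403 mm^2
Q = 0.43008403 * 17.0 = 7.311429 mm^3/s


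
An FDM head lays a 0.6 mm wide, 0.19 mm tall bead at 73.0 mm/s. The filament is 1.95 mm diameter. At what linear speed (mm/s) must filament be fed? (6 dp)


Q = 0.6 * 0.19 * 73.0 = 8.322 mm^3/s
A_fil = pi*(1.95/2)^2 = 2.98647652 mm^2
v_feed = 8.322 / 2.98647652 = 2.786561 mm/s
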